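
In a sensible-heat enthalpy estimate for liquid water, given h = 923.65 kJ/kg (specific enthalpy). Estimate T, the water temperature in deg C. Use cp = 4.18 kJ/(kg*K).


T = h / cp
T = 923.65 / 4.18
T = 220.97 deg C


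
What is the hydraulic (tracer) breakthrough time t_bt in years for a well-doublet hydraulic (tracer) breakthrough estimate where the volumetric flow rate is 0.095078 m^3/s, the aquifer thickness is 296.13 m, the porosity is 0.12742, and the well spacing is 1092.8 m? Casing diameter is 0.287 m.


t_bt = pi * hr * phi * L^2 / (3 * Qv) / (365.25*86400)
t_bt = pi * 296.13 * 0.12742 * 1092.8^2 / (3 * 0.095078) / (365.25*86400)
t_bt = 15.727 years


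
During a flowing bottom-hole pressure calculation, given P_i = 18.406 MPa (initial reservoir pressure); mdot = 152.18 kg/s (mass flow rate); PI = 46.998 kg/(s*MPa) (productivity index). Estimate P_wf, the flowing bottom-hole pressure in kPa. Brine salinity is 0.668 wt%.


P_wf = P_i - mdot / PI
P_wf = 18.406 - 152.18 / 46.998
P_wf = 15.16799 MPa
Convert: 15.16799 MPa * 1000.0 = 15168 kPa
P_wf = 15168 kPa


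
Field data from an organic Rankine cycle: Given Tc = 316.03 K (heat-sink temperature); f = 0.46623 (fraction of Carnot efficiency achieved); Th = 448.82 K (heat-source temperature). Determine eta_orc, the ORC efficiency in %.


eta_orc = (1 - Tc/Th) * f * 100
eta_orc = (1 - 316.03/448.82) * 0.46623 * 100
eta_orc = 13.794 %


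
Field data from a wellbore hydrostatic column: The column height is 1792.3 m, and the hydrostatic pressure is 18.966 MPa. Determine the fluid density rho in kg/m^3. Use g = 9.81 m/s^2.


rho = P * 1e6 / (g * h)
rho = 18.966 * 1e6 / (9.81 * 1792.3)
rho = 1078.7 kg/m^3


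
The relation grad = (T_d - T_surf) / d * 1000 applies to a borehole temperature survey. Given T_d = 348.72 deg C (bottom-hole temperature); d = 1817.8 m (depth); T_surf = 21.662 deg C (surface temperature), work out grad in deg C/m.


grad = (T_d - T_surf) / d * 1000
grad = (348.72 - 21.662) / 1817.8 * 1000
grad = 179.9197 deg C/km
Convert: 179.9197 deg C/km * 0.001 = 0.17992 deg C/m
grad = 0.17992 deg C/m


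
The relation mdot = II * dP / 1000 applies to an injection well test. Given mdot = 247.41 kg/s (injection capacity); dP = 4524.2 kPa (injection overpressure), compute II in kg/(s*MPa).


II = mdot * 1000 / dP
II = 247.41 * 1000 / 4524.2
II = 54.686 kg/(s*MPa)


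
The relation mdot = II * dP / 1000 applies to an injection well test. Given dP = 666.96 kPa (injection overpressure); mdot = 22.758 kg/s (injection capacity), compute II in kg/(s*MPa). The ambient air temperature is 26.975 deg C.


II = mdot * 1000 / dP
II = 22.758 * 1000 / 666.96
II = 34.122 kg/(s*MPa)


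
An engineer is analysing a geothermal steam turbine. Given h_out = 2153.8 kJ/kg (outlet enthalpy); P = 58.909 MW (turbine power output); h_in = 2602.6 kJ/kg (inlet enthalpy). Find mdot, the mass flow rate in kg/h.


mdot = P * 1000 / (h_in - h_out)
mdot = 58.909 * 1000 / (2602.6 - 2153.8)
mdot = 131.2589 kg/s
Convert: 131.2589 kg/s * 3600.0 = 4.7253e+05 kg/h
mdot = 4.7253e+05 kg/h


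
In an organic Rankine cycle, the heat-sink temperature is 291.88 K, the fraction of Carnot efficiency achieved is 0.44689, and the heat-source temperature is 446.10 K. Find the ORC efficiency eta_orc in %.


eta_orc = (1 - Tc/Th) * f * 100
eta_orc = (1 - 291.88/446.10) * 0.44689 * 100
eta_orc = 15.449 %


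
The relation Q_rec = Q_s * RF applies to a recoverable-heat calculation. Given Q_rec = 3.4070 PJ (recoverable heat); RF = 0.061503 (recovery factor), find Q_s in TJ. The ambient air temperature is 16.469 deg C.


Q_s = Q_rec / RF
Q_s = 3.4070 / 0.061503
Q_s = 55.39567 PJ
Convert: 55.39567 PJ * 1000.0 = 55396 TJ
Q_s = 55396 TJ


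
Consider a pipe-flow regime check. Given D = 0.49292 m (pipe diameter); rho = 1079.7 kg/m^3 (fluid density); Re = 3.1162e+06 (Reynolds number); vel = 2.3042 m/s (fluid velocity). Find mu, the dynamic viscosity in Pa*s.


mu = rho * vel * D / Re
mu = 1079.7 * 2.3042 * 0.49292 / 3.1162e+06
mu = 0.00039353 Pa*s


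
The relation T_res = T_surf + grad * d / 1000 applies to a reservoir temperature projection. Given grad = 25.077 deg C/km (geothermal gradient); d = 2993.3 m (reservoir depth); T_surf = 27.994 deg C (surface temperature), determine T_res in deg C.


T_res = T_surf + grad * d / 1000
T_res = 27.994 + 25.077 * 2993.3 / 1000
T_res = 103.06 deg C


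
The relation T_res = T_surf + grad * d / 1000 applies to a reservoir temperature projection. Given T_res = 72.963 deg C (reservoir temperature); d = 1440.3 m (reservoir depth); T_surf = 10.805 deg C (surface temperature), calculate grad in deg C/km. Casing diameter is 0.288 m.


grad = (T_res - T_surf) / d * 1000
grad = (72.963 - 10.805) / 1440.3 * 1000
grad = 43.156 deg C/km


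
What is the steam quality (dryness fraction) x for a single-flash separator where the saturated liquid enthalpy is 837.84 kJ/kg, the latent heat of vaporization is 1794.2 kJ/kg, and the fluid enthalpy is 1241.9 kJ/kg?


x = (h - hf) / hfg
x = (1241.9 - 837.84) / 1794.2
x = 0.22520


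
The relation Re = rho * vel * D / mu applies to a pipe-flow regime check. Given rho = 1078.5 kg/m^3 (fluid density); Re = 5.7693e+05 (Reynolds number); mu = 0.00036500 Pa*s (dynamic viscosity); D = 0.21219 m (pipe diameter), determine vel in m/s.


vel = Re * mu / (rho * D)
vel = 5.7693e+05 * 0.00036500 / (1078.5 * 0.21219)
vel = 0.92018 m/s


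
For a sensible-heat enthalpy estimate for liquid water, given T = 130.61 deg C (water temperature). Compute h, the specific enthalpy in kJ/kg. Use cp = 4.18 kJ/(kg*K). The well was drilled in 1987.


h = cp * T
h = 4.18 * 130.61
h = 545.95 kJ/kg


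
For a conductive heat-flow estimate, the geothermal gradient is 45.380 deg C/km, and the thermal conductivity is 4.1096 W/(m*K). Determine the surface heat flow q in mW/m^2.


q = k * grad / 1000
q = 4.1096 * 45.380 / 1000
q = 0.1864936 W/m^2
Convert: 0.1864936 W/m^2 * 1000.0 = 186.49 mW/m^2
q = 186.49 mW/m^2


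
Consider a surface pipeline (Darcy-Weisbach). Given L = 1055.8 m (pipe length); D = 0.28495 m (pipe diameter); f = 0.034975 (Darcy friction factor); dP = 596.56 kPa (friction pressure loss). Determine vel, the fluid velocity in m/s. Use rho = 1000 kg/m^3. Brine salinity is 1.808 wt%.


vel = sqrt(dP*1000*2*D / (f*L*rho))
vel = sqrt(596.56*1000*2*0.28495 / (0.034975*1055.8*1000))
vel = 3.0343 m/s


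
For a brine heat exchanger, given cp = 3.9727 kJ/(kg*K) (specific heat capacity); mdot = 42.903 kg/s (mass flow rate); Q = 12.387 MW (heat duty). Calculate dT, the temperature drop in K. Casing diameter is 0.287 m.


dT = Q * 1000 / (mdot * cp)
dT = 12.387 * 1000 / (42.903 * 3.9727)
dT = 72.676 K


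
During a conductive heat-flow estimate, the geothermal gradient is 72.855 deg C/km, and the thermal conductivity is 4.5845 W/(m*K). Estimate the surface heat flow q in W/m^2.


q = k * grad / 1000
q = 4.5845 * 72.855 / 1000
q = 0.33400 W/m^2


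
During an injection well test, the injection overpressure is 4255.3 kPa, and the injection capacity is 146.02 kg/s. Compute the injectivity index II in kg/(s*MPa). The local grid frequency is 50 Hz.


II = mdot * 1000 / dP
II = 146.02 * 1000 / 4255.3
II = 34.315 kg/(s*MPa)


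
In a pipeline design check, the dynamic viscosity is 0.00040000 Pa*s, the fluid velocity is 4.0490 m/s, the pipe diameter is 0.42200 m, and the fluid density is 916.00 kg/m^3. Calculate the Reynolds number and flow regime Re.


Step 1: Re = rho*vel*D/mu = 916.0*4.049*0.422/0.0004 = 3.9129e+06
Step 2: Re = 3.9129e+06 > 4000, so flow is turbulent.
Re = 3.9129e+06 (turbulent)


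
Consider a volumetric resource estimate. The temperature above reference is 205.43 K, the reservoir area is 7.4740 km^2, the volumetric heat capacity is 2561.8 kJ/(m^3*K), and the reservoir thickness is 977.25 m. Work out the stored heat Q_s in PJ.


Step 1: Vr = A*1e6*hr = 7.474*1e6*977.25 = 7.303966e+09 m^3
Step 2: Q_s = Vr*rhoc*dT/1e12 = 7.303966e+09*2561.8*205.43/1e12 = 3843.9 PJ
Q_s = 3843.9 PJ


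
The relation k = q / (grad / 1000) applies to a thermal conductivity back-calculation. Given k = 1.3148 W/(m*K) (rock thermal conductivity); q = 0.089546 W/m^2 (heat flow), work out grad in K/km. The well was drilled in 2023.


grad = q / k * 1000
grad = 0.089546 / 1.3148 * 1000
grad = 68.10618 deg C/km
Convert: 68.10618 deg C/km * 1.0 = 68.106 K/km
grad = 68.106 K/km


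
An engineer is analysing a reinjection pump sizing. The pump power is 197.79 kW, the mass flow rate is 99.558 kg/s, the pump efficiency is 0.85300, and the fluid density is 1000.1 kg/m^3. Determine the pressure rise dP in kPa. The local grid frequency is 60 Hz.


dP = P_pump * rho * eta / mdot
dP = 197.79 * 1000.1 * 0.85300 / 99.558
dP = 1694.8 kPa


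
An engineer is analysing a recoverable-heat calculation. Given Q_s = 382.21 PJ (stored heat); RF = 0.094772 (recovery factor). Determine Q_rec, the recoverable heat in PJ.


Q_rec = Q_s * RF
Q_rec = 382.21 * 0.094772
Q_rec = 36.223 PJ


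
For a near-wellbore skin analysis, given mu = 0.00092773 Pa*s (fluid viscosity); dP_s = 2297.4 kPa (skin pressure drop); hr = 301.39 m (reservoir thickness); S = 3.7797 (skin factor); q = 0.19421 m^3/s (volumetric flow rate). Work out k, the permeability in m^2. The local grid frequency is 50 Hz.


k = S*q*mu / (2*pi*dP_s*1000*hr)
k = 3.7797*0.19421*0.00092773 / (2*pi*2297.4*1000*301.39)
k = 1.5653e-13 m^2


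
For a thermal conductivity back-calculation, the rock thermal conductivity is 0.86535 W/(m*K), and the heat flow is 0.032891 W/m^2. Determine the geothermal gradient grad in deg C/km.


grad = q / k * 1000
grad = 0.032891 / 0.86535 * 1000
grad = 38.009 deg C/km


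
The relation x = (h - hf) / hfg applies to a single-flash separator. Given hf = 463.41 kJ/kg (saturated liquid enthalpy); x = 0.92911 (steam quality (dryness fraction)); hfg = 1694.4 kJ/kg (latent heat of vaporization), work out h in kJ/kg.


h = hf + x * hfg
h = 463.41 + 0.92911 * 1694.4
h = 2037.7 kJ/kg


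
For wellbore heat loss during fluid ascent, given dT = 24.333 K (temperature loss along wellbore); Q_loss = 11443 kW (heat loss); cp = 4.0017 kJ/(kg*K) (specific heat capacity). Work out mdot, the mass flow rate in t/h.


mdot = Q_loss / (cp * dT)
mdot = 11443 / (4.0017 * 24.333)
mdot = 117.5167 kg/s
Convert: 117.5167 kg/s * 3.6 = 423.06 t/h
mdot = 423.06 t/h


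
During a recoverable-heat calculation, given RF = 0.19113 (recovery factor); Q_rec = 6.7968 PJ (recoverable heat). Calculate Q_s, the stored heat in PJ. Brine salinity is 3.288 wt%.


Q_s = Q_rec / RF
Q_s = 6.7968 / 0.19113
Q_s = 35.561 PJ


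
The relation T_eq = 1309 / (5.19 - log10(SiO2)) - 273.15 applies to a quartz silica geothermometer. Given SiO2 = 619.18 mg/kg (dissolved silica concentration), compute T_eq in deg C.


T_eq = 1309 / (5.19 - log10(SiO2)) - 273.15
T_eq = 1309 / (5.19 - log10(619.18)) - 273.15
T_eq = 272.68 deg C


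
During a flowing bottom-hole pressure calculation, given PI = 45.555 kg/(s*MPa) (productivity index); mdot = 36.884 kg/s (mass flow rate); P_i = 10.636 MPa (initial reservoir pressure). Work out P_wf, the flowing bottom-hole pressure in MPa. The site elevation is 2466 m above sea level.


P_wf = P_i - mdot / PI
P_wf = 10.636 - 36.884 / 45.555
P_wf = 9.8263 MPa


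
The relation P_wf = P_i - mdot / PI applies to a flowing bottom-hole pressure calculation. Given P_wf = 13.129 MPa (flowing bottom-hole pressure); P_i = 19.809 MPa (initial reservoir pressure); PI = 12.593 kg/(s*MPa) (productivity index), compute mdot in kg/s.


mdot = (P_i - P_wf) * PI
mdot = (19.809 - 13.129) * 12.593
mdot = 84.121 kg/s


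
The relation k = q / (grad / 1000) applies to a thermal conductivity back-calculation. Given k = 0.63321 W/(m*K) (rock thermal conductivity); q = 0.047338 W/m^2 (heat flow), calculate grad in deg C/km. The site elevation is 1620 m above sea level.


grad = q / k * 1000
grad = 0.047338 / 0.63321 * 1000
grad = 74.759 deg C/km


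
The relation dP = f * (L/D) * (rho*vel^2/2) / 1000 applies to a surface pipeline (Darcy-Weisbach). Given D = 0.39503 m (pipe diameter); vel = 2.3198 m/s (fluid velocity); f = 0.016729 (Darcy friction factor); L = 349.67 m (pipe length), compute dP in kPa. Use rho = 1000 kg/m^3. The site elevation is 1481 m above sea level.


dP = f * (L/D) * (rho*vel^2/2) / 1000
dP = 0.016729 * (349.67/0.39503) * (1000*2.3198^2/2) / 1000
dP = 39.845 kPa


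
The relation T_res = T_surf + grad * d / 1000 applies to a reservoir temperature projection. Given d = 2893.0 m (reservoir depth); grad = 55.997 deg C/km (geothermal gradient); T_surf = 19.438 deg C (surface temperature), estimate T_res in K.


T_res = T_surf + grad * d / 1000
T_res = 19.438 + 55.997 * 2893.0 / 1000
T_res = 181.4373 deg C
Convert to K: 181.4373 + 273.15 = 454.59 K
T_res = 454.59 K


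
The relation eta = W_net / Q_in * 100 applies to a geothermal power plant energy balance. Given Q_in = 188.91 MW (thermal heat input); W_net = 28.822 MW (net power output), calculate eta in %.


eta = W_net / Q_in * 100
eta = 28.822 / 188.91 * 100
eta = 15.257 %


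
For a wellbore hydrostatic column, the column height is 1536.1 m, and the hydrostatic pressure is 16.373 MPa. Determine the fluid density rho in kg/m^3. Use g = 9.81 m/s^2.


rho = P * 1e6 / (g * h)
rho = 16.373 * 1e6 / (9.81 * 1536.1)
rho = 1086.5 kg/m^3


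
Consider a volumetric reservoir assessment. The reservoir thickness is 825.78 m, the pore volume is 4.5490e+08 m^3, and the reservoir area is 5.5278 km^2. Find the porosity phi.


phi = Vp / (A * 1e6 * hr)
phi = 4.5490e+08 / (5.5278 * 1e6 * 825.78)
phi = 0.099655


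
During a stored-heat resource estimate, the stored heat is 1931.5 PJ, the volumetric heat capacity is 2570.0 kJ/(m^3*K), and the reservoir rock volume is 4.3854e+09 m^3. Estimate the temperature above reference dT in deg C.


dT = Q_s * 1e12 / (Vr * rhoc)
dT = 1931.5 * 1e12 / (4.3854e+09 * 2570.0)
dT = 171.3769 K
Convert (temperature difference, 1 K = 1 deg C): 171.3769 K = 171.3769 deg C
dT = 171.38 deg C


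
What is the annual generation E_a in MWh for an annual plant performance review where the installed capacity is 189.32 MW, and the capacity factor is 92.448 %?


E_a = CF / 100 * cap * 8760
E_a = 92.448 / 100 * 189.32 * 8760
E_a = 1.5332e+06 MWh


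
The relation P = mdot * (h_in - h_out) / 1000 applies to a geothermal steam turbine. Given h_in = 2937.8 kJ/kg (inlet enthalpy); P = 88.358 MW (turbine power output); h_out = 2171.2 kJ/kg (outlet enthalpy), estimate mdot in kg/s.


mdot = P * 1000 / (h_in - h_out)
mdot = 88.358 * 1000 / (2937.8 - 2171.2)
mdot = 115.26 kg/s


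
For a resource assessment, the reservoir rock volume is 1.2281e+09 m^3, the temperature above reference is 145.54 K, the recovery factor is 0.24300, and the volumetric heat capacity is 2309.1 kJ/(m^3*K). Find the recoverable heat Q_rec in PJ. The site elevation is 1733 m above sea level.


Step 1: Q_s = Vr*rhoc*dT/1e12 = 1.2281e+09*2309.1*145.54/1e12 = 412.7232 PJ
Step 2: Q_rec = Q_s * RF = 412.7232 * 0.243 = 100.29 PJ
Q_rec = 100.29 PJ


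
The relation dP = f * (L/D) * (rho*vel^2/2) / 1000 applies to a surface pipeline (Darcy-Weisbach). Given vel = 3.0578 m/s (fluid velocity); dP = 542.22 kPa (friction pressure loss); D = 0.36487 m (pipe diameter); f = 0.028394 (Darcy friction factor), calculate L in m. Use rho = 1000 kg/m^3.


L = dP*1000*D / (f*rho*vel^2/2)
L = 542.22*1000*0.36487 / (0.028394*1000*3.0578^2/2)
L = 1490.4 m


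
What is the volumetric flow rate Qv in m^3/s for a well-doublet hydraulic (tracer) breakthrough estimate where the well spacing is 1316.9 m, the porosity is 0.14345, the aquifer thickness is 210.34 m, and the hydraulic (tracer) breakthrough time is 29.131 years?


Qv = pi*hr*phi*L^2 / (3*t_bt*365.25*86400)
Qv = pi*210.34*0.14345*1316.9^2 / (3*29.131*365.25*86400)
Qv = 0.059607 m^3/s


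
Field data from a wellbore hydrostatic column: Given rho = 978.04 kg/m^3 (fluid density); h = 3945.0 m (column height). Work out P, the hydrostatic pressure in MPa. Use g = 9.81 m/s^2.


P = rho * g * h / 1e6
P = 978.04 * 9.81 * 3945.0 / 1e6
P = 37.851 MPa


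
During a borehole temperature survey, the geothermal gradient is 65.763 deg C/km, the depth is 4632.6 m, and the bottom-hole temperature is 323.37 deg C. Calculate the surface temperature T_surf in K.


T_surf = T_d - grad * d / 1000
T_surf = 323.37 - 65.763 * 4632.6 / 1000
T_surf = 18.71633 deg C
Convert to K: 18.71633 + 273.15 = 291.87 K
T_surf = 291.87 K


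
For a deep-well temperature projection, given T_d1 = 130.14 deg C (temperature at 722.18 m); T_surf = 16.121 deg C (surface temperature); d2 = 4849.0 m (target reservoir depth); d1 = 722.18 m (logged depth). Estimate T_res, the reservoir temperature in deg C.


Step 1: grad = (T_d1 - T_surf)/d1 * 1000 = (130.14 - 16.121)/722.18 * 1000 = 157.8817 deg C/km
Step 2: T_res = T_surf + grad*d2/1000 = 16.121 + 157.8817*4849.0/1000 = 781.69 deg C
T_res = 781.69 deg C


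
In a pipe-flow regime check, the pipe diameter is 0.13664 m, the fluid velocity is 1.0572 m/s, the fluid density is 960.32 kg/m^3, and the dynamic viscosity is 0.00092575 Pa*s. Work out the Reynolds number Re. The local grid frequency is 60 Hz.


Re = rho * vel * D / mu
Re = 960.32 * 1.0572 * 0.13664 / 0.00092575
Re = 1.4985e+05


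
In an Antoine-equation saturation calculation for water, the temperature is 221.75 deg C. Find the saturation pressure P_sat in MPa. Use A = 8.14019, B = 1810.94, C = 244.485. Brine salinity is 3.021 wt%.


P_sat = 10^(A - B/(C + T)) / 760 * 0.101325
P_sat = 10^(8.14019 - 1810.94/(244.485 + 221.75)) / 760 * 0.101325
P_sat = 2.4039 MPa


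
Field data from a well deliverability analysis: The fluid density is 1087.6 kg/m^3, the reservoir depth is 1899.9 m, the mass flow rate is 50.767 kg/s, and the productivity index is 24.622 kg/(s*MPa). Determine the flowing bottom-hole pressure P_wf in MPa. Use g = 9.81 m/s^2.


Step 1: P_i = rho*g*h/1e6 = 1087.6*9.81*1899.9/1e6 = 20.27071 MPa
Step 2: P_wf = P_i - mdot/PI = 20.27071 - 50.767/24.622 = 18.209 MPa
P_wf = 18.209 MPa


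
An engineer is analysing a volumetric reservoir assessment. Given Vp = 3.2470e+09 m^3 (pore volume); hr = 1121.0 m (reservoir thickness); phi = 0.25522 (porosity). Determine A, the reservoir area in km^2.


A = Vp / (1e6 * hr * phi)
A = 3.2470e+09 / (1e6 * 1121.0 * 0.25522)
A = 11.349 km^2


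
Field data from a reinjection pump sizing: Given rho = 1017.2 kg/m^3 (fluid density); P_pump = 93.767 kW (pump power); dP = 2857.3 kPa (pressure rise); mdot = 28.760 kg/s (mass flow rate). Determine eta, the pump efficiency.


eta = mdot * dP / (rho * P_pump)
eta = 28.760 * 2857.3 / (1017.2 * 93.767)
eta = 0.86157


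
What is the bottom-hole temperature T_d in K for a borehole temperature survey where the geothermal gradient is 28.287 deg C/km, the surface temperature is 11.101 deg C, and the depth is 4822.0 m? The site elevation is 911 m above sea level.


T_d = T_surf + grad * d / 1000
T_d = 11.101 + 28.287 * 4822.0 / 1000
T_d = 147.5009 deg C
Convert to K: 147.5009 + 273.15 = 420.65 K
T_d = 420.65 K


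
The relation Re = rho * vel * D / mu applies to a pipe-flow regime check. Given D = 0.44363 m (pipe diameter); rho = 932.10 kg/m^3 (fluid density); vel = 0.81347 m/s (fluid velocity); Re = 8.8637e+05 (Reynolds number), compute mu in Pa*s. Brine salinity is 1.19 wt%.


mu = rho * vel * D / Re
mu = 932.10 * 0.81347 * 0.44363 / 8.8637e+05
mu = 0.00037950 Pa*s


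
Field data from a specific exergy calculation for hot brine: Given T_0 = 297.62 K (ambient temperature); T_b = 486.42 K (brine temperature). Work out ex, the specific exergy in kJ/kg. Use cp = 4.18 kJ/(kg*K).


ex = cp * ((T_b - T_0) - T_0 * ln(T_b/T_0))
ex = 4.18 * ((486.42 - 297.62) - 297.62 * ln(486.42/297.62))
ex = 178.04 kJ/kg


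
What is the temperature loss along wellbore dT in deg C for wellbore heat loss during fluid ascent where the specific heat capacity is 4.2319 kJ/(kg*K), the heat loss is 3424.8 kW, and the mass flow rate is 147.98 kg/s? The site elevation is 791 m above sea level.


dT = Q_loss / (mdot * cp)
dT = 3424.8 / (147.98 * 4.2319)
dT = 5.468860 K
Convert (temperature difference, 1 K = 1 deg C): 5.468860 K = 5.468860 deg C
dT = 5.4689 deg C


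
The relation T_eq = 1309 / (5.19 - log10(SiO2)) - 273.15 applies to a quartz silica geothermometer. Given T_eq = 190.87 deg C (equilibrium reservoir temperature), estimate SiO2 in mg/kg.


SiO2 = 10^(5.19 - 1309/(T_eq + 273.15))
SiO2 = 10^(5.19 - 1309/(190.87 + 273.15))
SiO2 = 233.88 mg/kg


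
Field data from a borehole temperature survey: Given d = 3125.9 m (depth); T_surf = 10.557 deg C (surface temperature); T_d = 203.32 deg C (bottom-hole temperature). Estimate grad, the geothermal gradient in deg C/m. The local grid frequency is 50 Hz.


grad = (T_d - T_surf) / d * 1000
grad = (203.32 - 10.557) / 3125.9 * 1000
grad = 61.66640 deg C/km
Convert: 61.66640 deg C/km * 0.001 = 0.061666 deg C/m
grad = 0.061666 deg C/m


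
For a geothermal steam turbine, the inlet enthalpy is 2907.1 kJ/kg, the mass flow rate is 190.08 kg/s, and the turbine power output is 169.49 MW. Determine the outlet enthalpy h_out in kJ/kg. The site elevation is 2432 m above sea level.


h_out = h_in - P * 1000 / mdot
h_out = 2907.1 - 169.49 * 1000 / 190.08
h_out = 2015.4 kJ/kg


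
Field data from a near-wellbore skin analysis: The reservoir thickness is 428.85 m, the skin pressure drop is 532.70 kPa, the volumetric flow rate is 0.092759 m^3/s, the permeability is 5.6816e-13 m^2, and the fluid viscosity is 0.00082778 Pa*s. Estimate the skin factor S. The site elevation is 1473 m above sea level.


S = dP_s * 1000 * 2*pi*k*hr / (q*mu)
S = 532.70 * 1000 * 2*pi*5.6816e-13*428.85 / (0.092759*0.00082778)
S = 10.621


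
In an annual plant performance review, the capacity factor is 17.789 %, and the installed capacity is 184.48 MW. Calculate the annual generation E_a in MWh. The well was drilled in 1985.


E_a = CF / 100 * cap * 8760
E_a = 17.789 / 100 * 184.48 * 8760
E_a = 2.8748e+05 MWh


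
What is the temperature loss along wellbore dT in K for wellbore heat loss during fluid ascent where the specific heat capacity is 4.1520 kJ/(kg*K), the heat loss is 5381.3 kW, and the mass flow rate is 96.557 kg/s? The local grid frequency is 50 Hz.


dT = Q_loss / (mdot * cp)
dT = 5381.3 / (96.557 * 4.1520)
dT = 13.423 K


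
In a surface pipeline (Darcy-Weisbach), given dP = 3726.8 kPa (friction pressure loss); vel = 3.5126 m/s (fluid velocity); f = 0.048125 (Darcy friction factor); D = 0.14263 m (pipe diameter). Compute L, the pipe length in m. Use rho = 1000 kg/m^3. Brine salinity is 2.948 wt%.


L = dP*1000*D / (f*rho*vel^2/2)
L = 3726.8*1000*0.14263 / (0.048125*1000*3.5126^2/2)
L = 1790.4 m


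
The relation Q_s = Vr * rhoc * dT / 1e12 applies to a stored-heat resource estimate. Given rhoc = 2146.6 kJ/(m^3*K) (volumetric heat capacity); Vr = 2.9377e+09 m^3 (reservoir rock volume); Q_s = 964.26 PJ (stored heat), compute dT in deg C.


dT = Q_s * 1e12 / (Vr * rhoc)
dT = 964.26 * 1e12 / (2.9377e+09 * 2146.6)
dT = 152.9099 K
Convert (temperature difference, 1 K = 1 deg C): 152.9099 K = 152.9099 deg C
dT = 152.91 deg C


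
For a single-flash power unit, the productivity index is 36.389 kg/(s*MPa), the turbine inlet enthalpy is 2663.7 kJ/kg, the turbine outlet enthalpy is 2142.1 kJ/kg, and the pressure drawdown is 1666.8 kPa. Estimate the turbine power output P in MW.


Step 1: mdot = PI * dP / 1000 = 36.389 * 1666.8 / 1000 = 60.65319 kg/s
Step 2: P = mdot*(h_in - h_out)/1000 = 60.65319*(2663.7 - 2142.1)/1000 = 31.637 MW
P = 31.637 MW


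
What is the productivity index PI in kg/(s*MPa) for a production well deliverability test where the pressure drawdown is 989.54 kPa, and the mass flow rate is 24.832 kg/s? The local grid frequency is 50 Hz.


PI = mdot * 1000 / dP
PI = 24.832 * 1000 / 989.54
PI = 25.094 kg/(s*MPa)


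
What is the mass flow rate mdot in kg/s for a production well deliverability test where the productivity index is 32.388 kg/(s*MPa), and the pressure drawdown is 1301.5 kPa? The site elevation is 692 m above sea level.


mdot = PI * dP / 1000
mdot = 32.388 * 1301.5 / 1000
mdot = 42.153 kg/s


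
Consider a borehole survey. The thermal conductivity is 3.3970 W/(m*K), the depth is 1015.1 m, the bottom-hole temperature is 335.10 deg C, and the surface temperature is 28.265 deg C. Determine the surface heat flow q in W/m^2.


Step 1: grad = (T_d - T_surf)/d * 1000 = (335.1 - 28.265)/1015.1 * 1000 = 302.2707 deg C/km
Step 2: q = k * grad / 1000 = 3.397 * 302.2707 / 1000 = 1.0268 W/m^2
q = 1.0268 W/m^2


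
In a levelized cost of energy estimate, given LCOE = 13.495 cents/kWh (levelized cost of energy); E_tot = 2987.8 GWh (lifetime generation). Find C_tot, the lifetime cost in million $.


C_tot = LCOE / 100 * E_tot
C_tot = 13.495 / 100 * 2987.8
C_tot = 403.20 million $


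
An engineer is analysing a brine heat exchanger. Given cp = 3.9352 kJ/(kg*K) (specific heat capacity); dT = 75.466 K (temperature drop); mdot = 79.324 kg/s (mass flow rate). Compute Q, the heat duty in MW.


Q = mdot * cp * dT / 1000
Q = 79.324 * 3.9352 * 75.466 / 1000
Q = 23.557 MW


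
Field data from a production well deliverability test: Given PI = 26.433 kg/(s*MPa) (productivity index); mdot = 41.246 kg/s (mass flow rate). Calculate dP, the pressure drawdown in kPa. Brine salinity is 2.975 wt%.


dP = mdot * 1000 / PI
dP = 41.246 * 1000 / 26.433
dP = 1560.4 kPa


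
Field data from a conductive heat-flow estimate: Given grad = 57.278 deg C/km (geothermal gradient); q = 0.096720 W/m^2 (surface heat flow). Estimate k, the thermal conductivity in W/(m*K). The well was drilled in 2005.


k = q * 1000 / grad
k = 0.096720 * 1000 / 57.278
k = 1.6886 W/(m*K)


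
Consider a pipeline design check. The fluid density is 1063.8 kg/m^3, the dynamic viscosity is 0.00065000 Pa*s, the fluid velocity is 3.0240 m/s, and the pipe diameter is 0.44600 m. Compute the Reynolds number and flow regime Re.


Step 1: Re = rho*vel*D/mu = 1063.8*3.024*0.446/0.00065 = 2.2073e+06
Step 2: Re = 2.2073e+06 > 4000, so flow is turbulent.
Re = 2.2073e+06 (turbulent)


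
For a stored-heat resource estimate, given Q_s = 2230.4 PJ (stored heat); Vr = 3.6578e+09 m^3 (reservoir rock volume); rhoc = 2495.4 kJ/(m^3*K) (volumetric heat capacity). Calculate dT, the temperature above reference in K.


dT = Q_s * 1e12 / (Vr * rhoc)
dT = 2230.4 * 1e12 / (3.6578e+09 * 2495.4)
dT = 244.36 K


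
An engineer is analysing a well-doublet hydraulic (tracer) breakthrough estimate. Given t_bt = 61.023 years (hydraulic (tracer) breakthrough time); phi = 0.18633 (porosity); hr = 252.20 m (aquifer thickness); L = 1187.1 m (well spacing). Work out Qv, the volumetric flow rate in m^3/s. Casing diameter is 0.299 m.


Qv = pi*hr*phi*L^2 / (3*t_bt*365.25*86400)
Qv = pi*252.20*0.18633*1187.1^2 / (3*61.023*365.25*86400)
Qv = 0.036011 m^3/s


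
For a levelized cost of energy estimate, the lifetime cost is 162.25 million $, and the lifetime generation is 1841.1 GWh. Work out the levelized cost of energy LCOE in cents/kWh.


LCOE = C_tot / E_tot * 100
LCOE = 162.25 / 1841.1 * 100
LCOE = 8.8127 cents/kWh


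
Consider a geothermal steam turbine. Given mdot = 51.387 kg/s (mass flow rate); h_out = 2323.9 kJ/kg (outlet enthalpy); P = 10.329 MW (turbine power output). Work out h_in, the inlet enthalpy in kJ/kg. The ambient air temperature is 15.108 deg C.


h_in = h_out + P * 1000 / mdot
h_in = 2323.9 + 10.329 * 1000 / 51.387
h_in = 2524.9 kJ/kg


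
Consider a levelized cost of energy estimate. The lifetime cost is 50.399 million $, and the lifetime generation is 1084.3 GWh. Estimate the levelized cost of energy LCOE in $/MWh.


LCOE = C_tot / E_tot * 100
LCOE = 50.399 / 1084.3 * 100
LCOE = 4.648068 cents/kWh
Convert: 4.648068 cents/kWh * 10.0 = 46.481 $/MWh
LCOE = 46.481 $/MWh


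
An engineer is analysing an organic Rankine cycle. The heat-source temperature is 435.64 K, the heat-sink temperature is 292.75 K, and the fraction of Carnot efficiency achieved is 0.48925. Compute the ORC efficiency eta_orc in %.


eta_orc = (1 - Tc/Th) * f * 100
eta_orc = (1 - 292.75/435.64) * 0.48925 * 100
eta_orc = 16.047 %


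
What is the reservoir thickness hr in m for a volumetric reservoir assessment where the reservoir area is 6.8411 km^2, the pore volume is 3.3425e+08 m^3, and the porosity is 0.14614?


hr = Vp / (A * 1e6 * phi)
hr = 3.3425e+08 / (6.8411 * 1e6 * 0.14614)
hr = 334.33 m


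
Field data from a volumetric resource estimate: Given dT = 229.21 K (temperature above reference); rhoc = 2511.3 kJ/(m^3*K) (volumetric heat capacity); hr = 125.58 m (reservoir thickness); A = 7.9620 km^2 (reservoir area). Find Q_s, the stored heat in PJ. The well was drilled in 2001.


Step 1: Vr = A*1e6*hr = 7.962*1e6*125.58 = 9.998680e+08 m^3
Step 2: Q_s = Vr*rhoc*dT/1e12 = 9.998680e+08*2511.3*229.21/1e12 = 575.54 PJ
Q_s = 575.54 PJ


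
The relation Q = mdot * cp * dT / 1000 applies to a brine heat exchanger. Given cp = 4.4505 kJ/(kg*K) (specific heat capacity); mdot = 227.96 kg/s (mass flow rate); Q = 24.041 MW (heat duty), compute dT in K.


dT = Q * 1000 / (mdot * cp)
dT = 24.041 * 1000 / (227.96 * 4.4505)
dT = 23.697 K


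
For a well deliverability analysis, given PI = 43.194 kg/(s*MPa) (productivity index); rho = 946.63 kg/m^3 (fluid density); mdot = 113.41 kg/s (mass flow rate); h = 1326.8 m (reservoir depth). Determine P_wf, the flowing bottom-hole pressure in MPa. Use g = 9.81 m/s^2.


Step 1: P_i = rho*g*h/1e6 = 946.63*9.81*1326.8/1e6 = 12.32125 MPa
Step 2: P_wf = P_i - mdot/PI = 12.32125 - 113.41/43.194 = 9.6957 MPa
P_wf = 9.6957 MPa


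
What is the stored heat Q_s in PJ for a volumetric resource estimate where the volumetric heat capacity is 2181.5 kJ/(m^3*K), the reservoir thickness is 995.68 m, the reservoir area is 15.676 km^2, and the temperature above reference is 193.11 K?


Step 1: Vr = A*1e6*hr = 15.676*1e6*995.68 = 1.560828e+10 m^3
Step 2: Q_s = Vr*rhoc*dT/1e12 = 1.560828e+10*2181.5*193.11/1e12 = 6575.3 PJ
Q_s = 6575.3 PJ


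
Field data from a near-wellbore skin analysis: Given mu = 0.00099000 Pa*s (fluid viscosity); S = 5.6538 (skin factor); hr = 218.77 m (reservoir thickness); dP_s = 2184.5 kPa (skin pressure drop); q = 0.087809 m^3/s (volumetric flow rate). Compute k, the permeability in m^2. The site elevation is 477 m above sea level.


k = S*q*mu / (2*pi*dP_s*1000*hr)
k = 5.6538*0.087809*0.00099000 / (2*pi*2184.5*1000*218.77)
k = 1.6368e-13 m^2


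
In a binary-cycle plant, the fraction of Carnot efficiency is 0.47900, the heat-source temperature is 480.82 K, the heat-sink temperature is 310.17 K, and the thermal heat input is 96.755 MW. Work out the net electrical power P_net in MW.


Step 1: eta = (1 - Tc/Th)*f = (1 - 310.17/480.82)*0.479 = 0.1700041
Step 2: P_net = eta * Q_in = 0.1700041 * 96.755 = 16.449 MW
P_net = 16.449 MW


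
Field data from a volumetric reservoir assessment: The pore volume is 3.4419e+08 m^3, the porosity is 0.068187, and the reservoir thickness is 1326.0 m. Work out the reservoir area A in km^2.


A = Vp / (1e6 * hr * phi)
A = 3.4419e+08 / (1e6 * 1326.0 * 0.068187)
A = 3.8067 km^2


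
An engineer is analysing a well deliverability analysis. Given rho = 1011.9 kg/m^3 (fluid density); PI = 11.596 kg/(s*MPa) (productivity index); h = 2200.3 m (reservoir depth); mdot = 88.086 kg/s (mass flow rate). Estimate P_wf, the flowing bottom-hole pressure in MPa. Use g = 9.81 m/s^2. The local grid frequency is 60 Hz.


Step 1: P_i = rho*g*h/1e6 = 1011.9*9.81*2200.3/1e6 = 21.84180 MPa
Step 2: P_wf = P_i - mdot/PI = 21.84180 - 88.086/11.596 = 14.246 MPa
P_wf = 14.246 MPa


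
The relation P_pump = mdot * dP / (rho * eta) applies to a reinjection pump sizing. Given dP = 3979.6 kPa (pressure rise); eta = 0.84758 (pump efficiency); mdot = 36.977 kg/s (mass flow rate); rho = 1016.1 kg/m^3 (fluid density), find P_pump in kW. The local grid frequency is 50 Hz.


P_pump = mdot * dP / (rho * eta)
P_pump = 36.977 * 3979.6 / (1016.1 * 0.84758)
P_pump = 170.87 kW


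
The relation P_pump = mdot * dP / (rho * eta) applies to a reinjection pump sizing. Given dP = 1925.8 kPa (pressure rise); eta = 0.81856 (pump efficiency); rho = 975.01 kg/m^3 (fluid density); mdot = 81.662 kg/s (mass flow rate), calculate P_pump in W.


P_pump = mdot * dP / (rho * eta)
P_pump = 81.662 * 1925.8 / (975.01 * 0.81856)
P_pump = 197.0478 kW
Convert: 197.0478 kW * 1000.0 = 1.9705e+05 W
P_pump = 1.9705e+05 W


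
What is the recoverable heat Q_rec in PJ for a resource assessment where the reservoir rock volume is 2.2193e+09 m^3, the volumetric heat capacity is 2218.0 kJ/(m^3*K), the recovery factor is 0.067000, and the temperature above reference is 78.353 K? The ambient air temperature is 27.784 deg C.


Step 1: Q_s = Vr*rhoc*dT/1e12 = 2.2193e+09*2218.0*78.353/1e12 = 385.6854 PJ
Step 2: Q_rec = Q_s * RF = 385.6854 * 0.067 = 25.841 PJ
Q_rec = 25.841 PJ


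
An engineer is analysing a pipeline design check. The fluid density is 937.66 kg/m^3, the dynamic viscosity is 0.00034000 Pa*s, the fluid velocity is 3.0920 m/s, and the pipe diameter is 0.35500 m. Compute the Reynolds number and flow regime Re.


Step 1: Re = rho*vel*D/mu = 937.66*3.092*0.355/0.00034 = 3.0272e+06
Step 2: Re = 3.0272e+06 > 4000, so flow is turbulent.
Re = 3.0272e+06 (turbulent)


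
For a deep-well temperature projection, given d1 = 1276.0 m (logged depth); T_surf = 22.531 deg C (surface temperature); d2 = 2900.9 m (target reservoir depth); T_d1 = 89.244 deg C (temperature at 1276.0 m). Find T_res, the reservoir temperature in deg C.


Step 1: grad = (T_d1 - T_surf)/d1 * 1000 = (89.244 - 22.531)/1276.0 * 1000 = 52.28292 deg C/km
Step 2: T_res = T_surf + grad*d2/1000 = 22.531 + 52.28292*2900.9/1000 = 174.20 deg C
T_res = 174.20 deg C


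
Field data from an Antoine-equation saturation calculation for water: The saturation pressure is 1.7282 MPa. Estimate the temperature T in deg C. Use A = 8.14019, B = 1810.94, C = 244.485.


T = B / (A - log10(P_sat * 760 / 0.101325)) - C
T = 1810.94 / (8.14019 - log10(1.7282 * 760 / 0.101325)) - 244.485
T = 205.16 deg C


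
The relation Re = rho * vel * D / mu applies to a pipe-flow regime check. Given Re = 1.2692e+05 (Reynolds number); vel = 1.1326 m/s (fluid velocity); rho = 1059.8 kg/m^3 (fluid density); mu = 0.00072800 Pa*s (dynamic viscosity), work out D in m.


D = Re * mu / (rho * vel)
D = 1.2692e+05 * 0.00072800 / (1059.8 * 1.1326)
D = 0.076977 m


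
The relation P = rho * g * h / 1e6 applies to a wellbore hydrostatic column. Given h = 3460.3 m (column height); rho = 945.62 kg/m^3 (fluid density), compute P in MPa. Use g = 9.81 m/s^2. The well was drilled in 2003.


P = rho * g * h / 1e6
P = 945.62 * 9.81 * 3460.3 / 1e6
P = 32.100 MPa


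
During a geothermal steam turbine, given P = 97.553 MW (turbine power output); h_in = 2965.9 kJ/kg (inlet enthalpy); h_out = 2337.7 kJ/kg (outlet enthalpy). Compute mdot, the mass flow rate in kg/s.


mdot = P * 1000 / (h_in - h_out)
mdot = 97.553 * 1000 / (2965.9 - 2337.7)
mdot = 155.29 kg/s


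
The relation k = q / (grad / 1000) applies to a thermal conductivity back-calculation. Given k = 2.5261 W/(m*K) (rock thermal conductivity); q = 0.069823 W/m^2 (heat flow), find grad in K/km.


grad = q / k * 1000
grad = 0.069823 / 2.5261 * 1000
grad = 27.64063 deg C/km
Convert: 27.64063 deg C/km * 1.0 = 27.641 K/km
grad = 27.641 K/km


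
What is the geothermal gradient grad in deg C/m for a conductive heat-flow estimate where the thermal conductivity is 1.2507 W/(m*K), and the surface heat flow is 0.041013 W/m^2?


grad = q * 1000 / k
grad = 0.041013 * 1000 / 1.2507
grad = 32.79204 deg C/km
Convert: 32.79204 deg C/km * 0.001 = 0.032792 deg C/m
grad = 0.032792 deg C/m


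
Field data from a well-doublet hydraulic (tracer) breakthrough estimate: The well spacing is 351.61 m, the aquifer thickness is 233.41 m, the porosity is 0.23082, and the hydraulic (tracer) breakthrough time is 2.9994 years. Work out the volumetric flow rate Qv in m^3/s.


Qv = pi*hr*phi*L^2 / (3*t_bt*365.25*86400)
Qv = pi*233.41*0.23082*351.61^2 / (3*2.9994*365.25*86400)
Qv = 0.073689 m^3/s


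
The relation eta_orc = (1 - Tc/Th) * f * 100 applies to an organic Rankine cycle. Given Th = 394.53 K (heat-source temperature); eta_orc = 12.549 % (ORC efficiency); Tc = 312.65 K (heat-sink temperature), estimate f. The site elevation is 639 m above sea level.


f = (eta_orc/100) / (1 - Tc/Th)
f = (12.549/100) / (1 - 312.65/394.53)
f = 0.60466


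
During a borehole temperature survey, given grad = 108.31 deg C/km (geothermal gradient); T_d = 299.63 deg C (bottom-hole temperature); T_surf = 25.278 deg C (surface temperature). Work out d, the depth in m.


d = (T_d - T_surf) / grad * 1000
d = (299.63 - 25.278) / 108.31 * 1000
d = 2533.0 m


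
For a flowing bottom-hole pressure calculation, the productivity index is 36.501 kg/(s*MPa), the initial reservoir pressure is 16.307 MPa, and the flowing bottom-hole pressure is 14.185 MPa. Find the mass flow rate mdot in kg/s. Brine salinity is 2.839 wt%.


mdot = (P_i - P_wf) * PI
mdot = (16.307 - 14.185) * 36.501
mdot = 77.455 kg/s


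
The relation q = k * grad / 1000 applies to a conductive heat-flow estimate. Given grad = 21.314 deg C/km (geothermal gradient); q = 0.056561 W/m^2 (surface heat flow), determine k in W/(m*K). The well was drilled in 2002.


k = q * 1000 / grad
k = 0.056561 * 1000 / 21.314
k = 2.6537 W/(m*K)


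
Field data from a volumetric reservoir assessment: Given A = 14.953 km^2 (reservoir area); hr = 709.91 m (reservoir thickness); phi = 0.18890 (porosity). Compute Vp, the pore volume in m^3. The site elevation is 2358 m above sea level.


Vp = A * 1e6 * hr * phi
Vp = 14.953 * 1e6 * 709.91 * 0.18890
Vp = 2.0052e+09 m^3


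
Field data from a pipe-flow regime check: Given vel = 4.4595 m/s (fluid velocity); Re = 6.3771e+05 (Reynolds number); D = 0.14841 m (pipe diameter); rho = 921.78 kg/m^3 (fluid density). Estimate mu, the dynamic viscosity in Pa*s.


mu = rho * vel * D / Re
mu = 921.78 * 4.4595 * 0.14841 / 6.3771e+05
mu = 0.00095665 Pa*s


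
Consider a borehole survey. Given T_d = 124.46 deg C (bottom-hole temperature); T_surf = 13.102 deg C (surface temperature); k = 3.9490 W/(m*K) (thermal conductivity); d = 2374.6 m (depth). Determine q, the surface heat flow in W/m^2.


Step 1: grad = (T_d - T_surf)/d * 1000 = (124.46 - 13.102)/2374.6 * 1000 = 46.89548 deg C/km
Step 2: q = k * grad / 1000 = 3.949 * 46.89548 / 1000 = 0.18519 W/m^2
q = 0.18519 W/m^2


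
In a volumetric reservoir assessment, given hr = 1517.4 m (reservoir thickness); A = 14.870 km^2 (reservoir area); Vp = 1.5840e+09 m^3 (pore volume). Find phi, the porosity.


phi = Vp / (A * 1e6 * hr)
phi = 1.5840e+09 / (14.870 * 1e6 * 1517.4)
phi = 0.070201


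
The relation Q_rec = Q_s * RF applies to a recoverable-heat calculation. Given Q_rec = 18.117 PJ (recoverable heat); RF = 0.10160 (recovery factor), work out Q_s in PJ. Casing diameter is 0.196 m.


Q_s = Q_rec / RF
Q_s = 18.117 / 0.10160
Q_s = 178.32 PJ


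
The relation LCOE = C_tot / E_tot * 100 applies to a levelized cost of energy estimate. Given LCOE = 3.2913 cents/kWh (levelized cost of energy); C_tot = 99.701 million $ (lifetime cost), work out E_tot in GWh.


E_tot = C_tot / LCOE * 100
E_tot = 99.701 / 3.2913 * 100
E_tot = 3029.2 GWh


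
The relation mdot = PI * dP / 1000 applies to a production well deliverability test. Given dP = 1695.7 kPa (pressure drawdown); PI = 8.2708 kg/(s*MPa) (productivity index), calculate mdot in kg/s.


mdot = PI * dP / 1000
mdot = 8.2708 * 1695.7 / 1000
mdot = 14.025 kg/s
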